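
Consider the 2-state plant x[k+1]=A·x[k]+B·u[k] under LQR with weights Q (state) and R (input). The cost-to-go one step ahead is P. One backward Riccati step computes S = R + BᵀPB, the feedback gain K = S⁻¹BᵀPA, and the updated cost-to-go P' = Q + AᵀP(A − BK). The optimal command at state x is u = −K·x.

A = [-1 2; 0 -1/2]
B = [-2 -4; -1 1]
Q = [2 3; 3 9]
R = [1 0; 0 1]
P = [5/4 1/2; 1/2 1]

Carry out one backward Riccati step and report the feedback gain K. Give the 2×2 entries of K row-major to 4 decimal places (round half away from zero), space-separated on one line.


0.1452 -0.0806 0.1694 -0.4274

BᵀP = [-3.0000 -2.0000; -4.5000 -1.0000]
S = R + BᵀPB = [1 0; 0 1] + [8.0000 10.0000; 10.0000 17.0000] = [9.0000 10.0000; 10.0000 18.0000]
BᵀPA = [3.0000 -5.0000; 4.5000 -8.5000]
K = S⁻¹·BᵀPA = [0.1452 -0.0806; 0.1694 -0.4274]
A−BK = [-0.0323 0.1290; -0.0242 -0.1532]
AᵀP(A−BK) = [0.0524 -0.0847; -0.0847 0.2137]
P' = Q + AᵀP(A−BK) = [2.0524 2.9153; 2.9153 9.2137]
tr(P') = 11.2661


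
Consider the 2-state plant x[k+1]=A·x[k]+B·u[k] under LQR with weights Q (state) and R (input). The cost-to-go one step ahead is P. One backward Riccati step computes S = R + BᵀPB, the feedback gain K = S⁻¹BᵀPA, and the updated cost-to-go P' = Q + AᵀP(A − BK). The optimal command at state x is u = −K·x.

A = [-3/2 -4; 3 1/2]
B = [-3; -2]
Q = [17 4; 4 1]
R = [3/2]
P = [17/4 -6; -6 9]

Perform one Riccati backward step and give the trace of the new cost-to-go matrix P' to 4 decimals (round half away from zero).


BᵀP = [-0.7500 0.0000]
S = R + BᵀPB = [3/2] + [2.2500] = [3.7500]
BᵀPA = [1.1250 3.0000]
K = S⁻¹·BᵀPA = [0.3000 0.8000]
A−BK = [-0.6000 -1.6000; 3.6000 2.1000]
AᵀP(A−BK) = [144.2250 114.6000; 114.6000 91.8500]
P' = Q + AᵀP(A−BK) = [161.2250 118.6000; 118.6000 92.8500]
tr(P') = 254.0750

254.0750


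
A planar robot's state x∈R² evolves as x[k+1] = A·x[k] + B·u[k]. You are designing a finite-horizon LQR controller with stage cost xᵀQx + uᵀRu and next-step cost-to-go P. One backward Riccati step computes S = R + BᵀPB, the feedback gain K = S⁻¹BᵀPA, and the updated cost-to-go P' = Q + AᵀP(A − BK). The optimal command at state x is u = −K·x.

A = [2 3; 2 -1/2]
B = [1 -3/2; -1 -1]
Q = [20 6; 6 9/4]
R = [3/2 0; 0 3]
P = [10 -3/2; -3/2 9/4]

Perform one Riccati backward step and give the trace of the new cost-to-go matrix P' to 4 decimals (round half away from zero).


BᵀP = [11.5000 -3.7500; -13.5000 0.0000]
S = R + BᵀPB = [3/2 0; 0 3] + [15.2500 -13.5000; -13.5000 20.2500] = [16.7500 -13.5000; -13.5000 23.2500]
BᵀPA = [15.5000 36.3750; -27.0000 -40.5000]
K = S⁻¹·BᵀPA = [-0.0199 1.4430; -1.1729 -0.9041]
A−BK = [0.2606 0.2009; 0.8072 0.0389]
AᵀP(A−BK) = [5.6416 3.4738; 3.4738 5.9589]
P' = Q + AᵀP(A−BK) = [25.6416 9.4738; 9.4738 8.2089]
tr(P') = 33.8506

33.8506


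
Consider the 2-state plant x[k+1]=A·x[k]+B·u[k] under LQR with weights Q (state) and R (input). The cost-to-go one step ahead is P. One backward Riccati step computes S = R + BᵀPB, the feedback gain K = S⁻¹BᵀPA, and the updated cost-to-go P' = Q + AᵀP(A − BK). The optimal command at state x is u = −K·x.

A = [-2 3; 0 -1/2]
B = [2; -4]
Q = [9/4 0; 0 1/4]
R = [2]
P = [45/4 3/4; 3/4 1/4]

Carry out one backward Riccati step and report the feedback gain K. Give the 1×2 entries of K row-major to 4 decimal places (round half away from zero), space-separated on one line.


BᵀP = [19.5000 0.5000]
S = R + BᵀPB = [2] + [37.0000] = [39.0000]
BᵀPA = [-39.0000 58.2500]
K = S⁻¹·BᵀPA = [-1.0000 1.4936]
A−BK = [0.0000 0.0128; -4.0000 5.4744]
AᵀP(A−BK) = [6.0000 -8.5000; -8.5000 12.0609]
P' = Q + AᵀP(A−BK) = [8.2500 -8.5000; -8.5000 12.3109]
tr(P') = 20.5609

-1.0000 1.4936


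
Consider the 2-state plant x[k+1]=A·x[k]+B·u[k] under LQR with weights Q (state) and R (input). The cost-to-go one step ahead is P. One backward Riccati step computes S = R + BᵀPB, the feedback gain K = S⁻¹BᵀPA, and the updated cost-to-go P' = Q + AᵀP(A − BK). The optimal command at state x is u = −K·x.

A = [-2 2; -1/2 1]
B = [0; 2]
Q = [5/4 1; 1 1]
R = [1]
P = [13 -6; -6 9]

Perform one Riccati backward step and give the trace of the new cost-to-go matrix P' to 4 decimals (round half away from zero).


74.4459

BᵀP = [-12.0000 18.0000]
S = R + BᵀPB = [1] + [36.0000] = [37.0000]
BᵀPA = [15.0000 -6.0000]
K = S⁻¹·BᵀPA = [0.4054 -0.1622]
A−BK = [-2.0000 2.0000; -1.3108 1.3243]
AᵀP(A−BK) = [36.1689 -36.0676; -36.0676 36.0270]
P' = Q + AᵀP(A−BK) = [37.4189 -35.0676; -35.0676 37.0270]
tr(P') = 74.4459


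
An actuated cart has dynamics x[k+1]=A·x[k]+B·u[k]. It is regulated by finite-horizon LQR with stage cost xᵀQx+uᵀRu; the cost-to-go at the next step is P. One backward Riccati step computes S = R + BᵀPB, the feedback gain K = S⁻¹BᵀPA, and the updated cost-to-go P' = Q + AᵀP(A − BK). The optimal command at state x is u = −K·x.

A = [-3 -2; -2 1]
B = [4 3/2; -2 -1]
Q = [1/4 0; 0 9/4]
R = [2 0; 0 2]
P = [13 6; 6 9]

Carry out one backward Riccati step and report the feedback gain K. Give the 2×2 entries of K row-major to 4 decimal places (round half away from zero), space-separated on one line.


-1.7794 -0.4472 2.4982 -0.1281

BᵀP = [40.0000 6.0000; 13.5000 0.0000]
S = R + BᵀPB = [2 0; 0 2] + [148.0000 54.0000; 54.0000 20.2500] = [150.0000 54.0000; 54.0000 22.2500]
BᵀPA = [-132.0000 -74.0000; -40.5000 -27.0000]
K = S⁻¹·BᵀPA = [-1.7794 -0.4472; 2.4982 -0.1281]
A−BK = [0.3701 -0.0190; -3.0605 -0.0225]
AᵀP(A−BK) = [91.3025 1.7794; 1.7794 0.4472]
P' = Q + AᵀP(A−BK) = [91.5525 1.7794; 1.7794 2.6972]
tr(P') = 94.2497


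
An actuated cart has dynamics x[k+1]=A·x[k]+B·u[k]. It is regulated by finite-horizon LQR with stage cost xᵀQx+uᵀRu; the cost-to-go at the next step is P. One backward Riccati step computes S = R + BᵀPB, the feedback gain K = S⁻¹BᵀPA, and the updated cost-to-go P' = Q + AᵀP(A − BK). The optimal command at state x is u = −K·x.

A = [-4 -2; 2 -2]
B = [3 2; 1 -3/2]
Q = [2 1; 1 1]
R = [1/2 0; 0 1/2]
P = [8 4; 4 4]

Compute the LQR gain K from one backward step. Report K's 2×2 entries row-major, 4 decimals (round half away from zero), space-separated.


BᵀP = [28.0000 16.0000; 10.0000 2.0000]
S = R + BᵀPB = [1/2 0; 0 1/2] + [100.0000 32.0000; 32.0000 17.0000] = [100.5000 32.0000; 32.0000 17.5000]
BᵀPA = [-80.0000 -88.0000; -36.0000 -24.0000]
K = S⁻¹·BᵀPA = [-0.3375 -1.0507; -1.4399 0.5498]
A−BK = [-0.1075 0.0524; 0.1776 -0.1245]
AᵀP(A−BK) = [1.1596 -0.2613; -0.2613 0.7349]
P' = Q + AᵀP(A−BK) = [3.1596 0.7387; 0.7387 1.7349]
tr(P') = 4.8945

-0.3375 -1.0507 -1.4399 0.5498


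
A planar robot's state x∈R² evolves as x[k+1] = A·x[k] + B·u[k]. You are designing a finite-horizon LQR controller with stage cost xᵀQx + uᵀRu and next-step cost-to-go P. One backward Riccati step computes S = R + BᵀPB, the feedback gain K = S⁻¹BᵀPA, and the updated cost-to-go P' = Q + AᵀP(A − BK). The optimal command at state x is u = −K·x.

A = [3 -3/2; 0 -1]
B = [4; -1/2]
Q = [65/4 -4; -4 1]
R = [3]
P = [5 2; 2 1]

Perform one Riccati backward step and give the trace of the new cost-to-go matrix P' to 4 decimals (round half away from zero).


20.1013

BᵀP = [19.0000 7.5000]
S = R + BᵀPB = [3] + [72.2500] = [75.2500]
BᵀPA = [57.0000 -36.0000]
K = S⁻¹·BᵀPA = [0.7575 -0.4784]
A−BK = [-0.0299 0.4136; 0.3787 -1.2392]
AᵀP(A−BK) = [1.8239 -1.2309; -1.2309 1.0274]
P' = Q + AᵀP(A−BK) = [18.0739 -5.2309; -5.2309 2.0274]
tr(P') = 20.1013


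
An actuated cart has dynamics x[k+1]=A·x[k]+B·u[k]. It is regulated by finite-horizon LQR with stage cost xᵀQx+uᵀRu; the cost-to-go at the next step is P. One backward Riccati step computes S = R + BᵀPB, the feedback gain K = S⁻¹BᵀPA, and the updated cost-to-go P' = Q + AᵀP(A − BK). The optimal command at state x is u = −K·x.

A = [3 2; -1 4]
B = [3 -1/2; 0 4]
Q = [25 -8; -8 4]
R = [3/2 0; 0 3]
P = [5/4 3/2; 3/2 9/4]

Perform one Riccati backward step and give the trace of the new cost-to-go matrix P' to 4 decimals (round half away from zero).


BᵀP = [3.7500 4.5000; 5.3750 8.2500]
S = R + BᵀPB = [3/2 0; 0 3] + [11.2500 16.1250; 16.1250 30.3125] = [12.7500 16.1250; 16.1250 33.3125]
BᵀPA = [6.7500 25.5000; 7.8750 43.7500]
K = S⁻¹·BᵀPA = [0.5942 0.8742; -0.0512 0.8902]
A−BK = [1.1918 -0.1776; -0.7951 0.4394]
AᵀP(A−BK) = [0.8926 0.5891; 0.5891 3.7632]
P' = Q + AᵀP(A−BK) = [25.8926 -7.4109; -7.4109 7.7632]
tr(P') = 33.6558

33.6558


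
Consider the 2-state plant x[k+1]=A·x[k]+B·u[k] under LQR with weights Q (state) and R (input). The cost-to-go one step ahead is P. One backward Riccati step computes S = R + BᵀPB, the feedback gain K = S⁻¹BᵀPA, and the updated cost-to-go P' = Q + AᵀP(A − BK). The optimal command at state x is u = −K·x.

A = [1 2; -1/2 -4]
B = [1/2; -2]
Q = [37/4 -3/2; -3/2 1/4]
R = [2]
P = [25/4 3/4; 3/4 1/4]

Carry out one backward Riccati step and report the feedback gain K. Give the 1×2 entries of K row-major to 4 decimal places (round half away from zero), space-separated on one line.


BᵀP = [1.6250 -0.1250]
S = R + BᵀPB = [2] + [1.0625] = [3.0625]
BᵀPA = [1.6875 3.7500]
K = S⁻¹·BᵀPA = [0.5510 1.2245]
A−BK = [0.7245 1.3878; 0.6020 -1.5510]
AᵀP(A−BK) = [4.6327 7.1837; 7.1837 12.4082]
P' = Q + AᵀP(A−BK) = [13.8827 5.6837; 5.6837 12.6582]
tr(P') = 26.5408

0.5510 1.2245


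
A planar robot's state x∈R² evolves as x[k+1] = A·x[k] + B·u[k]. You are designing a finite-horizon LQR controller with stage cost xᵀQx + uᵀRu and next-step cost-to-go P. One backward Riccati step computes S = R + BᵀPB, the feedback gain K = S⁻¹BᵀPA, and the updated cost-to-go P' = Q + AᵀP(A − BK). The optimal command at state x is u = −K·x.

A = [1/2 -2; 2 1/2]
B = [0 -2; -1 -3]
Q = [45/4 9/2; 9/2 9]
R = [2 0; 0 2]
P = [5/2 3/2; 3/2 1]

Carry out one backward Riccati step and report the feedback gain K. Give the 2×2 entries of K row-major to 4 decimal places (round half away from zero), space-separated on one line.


-0.0833 0.0185 -0.4167 0.4074

BᵀP = [-1.5000 -1.0000; -9.5000 -6.0000]
S = R + BᵀPB = [2 0; 0 2] + [1.0000 6.0000; 6.0000 37.0000] = [3.0000 6.0000; 6.0000 39.0000]
BᵀPA = [-2.7500 2.5000; -16.7500 16.0000]
K = S⁻¹·BᵀPA = [-0.0833 0.0185; -0.4167 0.4074]
A−BK = [-0.3333 -1.1852; 0.6667 1.7407]
AᵀP(A−BK) = [0.4167 -0.2500; -0.2500 0.6852]
P' = Q + AᵀP(A−BK) = [11.6667 4.2500; 4.2500 9.6852]
tr(P') = 21.3519


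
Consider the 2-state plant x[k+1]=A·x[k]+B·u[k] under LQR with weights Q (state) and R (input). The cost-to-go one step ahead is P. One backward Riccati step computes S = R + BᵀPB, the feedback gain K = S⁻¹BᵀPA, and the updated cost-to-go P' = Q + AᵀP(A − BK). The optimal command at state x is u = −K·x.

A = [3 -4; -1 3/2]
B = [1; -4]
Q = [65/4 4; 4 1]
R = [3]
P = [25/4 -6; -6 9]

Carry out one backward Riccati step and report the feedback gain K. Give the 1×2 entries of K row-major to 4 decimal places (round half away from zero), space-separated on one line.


BᵀP = [30.2500 -42.0000]
S = R + BᵀPB = [3] + [198.2500] = [201.2500]
BᵀPA = [132.7500 -184.0000]
K = S⁻¹·BᵀPA = [0.6596 -0.9143]
A−BK = [2.3404 -3.0857; 1.6385 -2.1571]
AᵀP(A−BK) = [13.6845 -18.1286; -18.1286 24.0214]
P' = Q + AᵀP(A−BK) = [29.9345 -14.1286; -14.1286 25.0214]
tr(P') = 54.9559

0.6596 -0.9143


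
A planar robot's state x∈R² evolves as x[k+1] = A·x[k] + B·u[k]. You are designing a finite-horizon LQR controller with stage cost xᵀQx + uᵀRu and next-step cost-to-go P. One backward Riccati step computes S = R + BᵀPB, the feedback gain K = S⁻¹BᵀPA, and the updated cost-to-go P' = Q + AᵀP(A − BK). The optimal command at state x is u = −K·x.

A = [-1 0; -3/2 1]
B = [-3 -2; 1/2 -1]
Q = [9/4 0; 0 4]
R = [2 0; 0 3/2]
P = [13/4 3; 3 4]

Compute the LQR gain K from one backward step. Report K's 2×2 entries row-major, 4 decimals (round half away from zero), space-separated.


BᵀP = [-8.2500 -7.0000; -9.5000 -10.0000]
S = R + BᵀPB = [2 0; 0 3/2] + [21.2500 23.5000; 23.5000 29.0000] = [23.2500 23.5000; 23.5000 30.5000]
BᵀPA = [18.7500 -7.0000; 24.5000 -10.0000]
K = S⁻¹·BᵀPA = [-0.0247 0.1371; 0.8223 -0.4335]
A−BK = [0.5705 -0.4558; -0.6653 0.4980]
AᵀP(A−BK) = [1.5665 -0.9498; -0.9498 0.6247]
P' = Q + AᵀP(A−BK) = [3.8165 -0.9498; -0.9498 4.6247]
tr(P') = 8.4412

-0.0247 0.1371 0.8223 -0.4335


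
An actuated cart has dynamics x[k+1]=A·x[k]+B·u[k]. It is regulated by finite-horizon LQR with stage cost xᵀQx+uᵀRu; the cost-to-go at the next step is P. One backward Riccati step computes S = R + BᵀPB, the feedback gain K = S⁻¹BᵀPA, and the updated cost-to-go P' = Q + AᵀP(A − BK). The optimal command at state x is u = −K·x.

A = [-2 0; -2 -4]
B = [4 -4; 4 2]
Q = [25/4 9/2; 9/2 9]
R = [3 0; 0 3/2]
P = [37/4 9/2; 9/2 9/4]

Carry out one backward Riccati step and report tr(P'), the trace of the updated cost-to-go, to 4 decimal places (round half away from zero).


16.5722

BᵀP = [55.0000 27.0000; -28.0000 -13.5000]
S = R + BᵀPB = [3 0; 0 3/2] + [328.0000 -166.0000; -166.0000 85.0000] = [331.0000 -166.0000; -166.0000 86.5000]
BᵀPA = [-164.0000 -108.0000; 83.0000 54.0000]
K = S⁻¹·BᵀPA = [-0.3794 -0.3515; 0.2315 -0.0502]
A−BK = [0.4435 1.2050; -0.9456 -2.4937]
AᵀP(A−BK) = [0.5690 0.5272; 0.5272 0.7531]
P' = Q + AᵀP(A−BK) = [6.8190 5.0272; 5.0272 9.7531]
tr(P') = 16.5722


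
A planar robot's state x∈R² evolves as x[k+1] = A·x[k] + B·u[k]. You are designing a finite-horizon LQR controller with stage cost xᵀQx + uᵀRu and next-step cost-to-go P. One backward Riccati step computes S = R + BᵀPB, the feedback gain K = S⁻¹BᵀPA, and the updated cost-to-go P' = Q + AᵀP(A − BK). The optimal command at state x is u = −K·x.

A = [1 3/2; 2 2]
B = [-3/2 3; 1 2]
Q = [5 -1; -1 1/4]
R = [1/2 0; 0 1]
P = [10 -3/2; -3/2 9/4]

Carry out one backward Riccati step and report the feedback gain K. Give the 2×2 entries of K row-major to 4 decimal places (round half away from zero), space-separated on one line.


BᵀP = [-16.5000 4.5000; 27.0000 0.0000]
S = R + BᵀPB = [1/2 0; 0 1] + [29.2500 -40.5000; -40.5000 81.0000] = [29.7500 -40.5000; -40.5000 82.0000]
BᵀPA = [-7.5000 -15.7500; 27.0000 40.5000]
K = S⁻¹·BᵀPA = [0.5987 0.4363; 0.6250 0.7094]
A−BK = [0.0231 0.0263; 0.1514 0.1448]
AᵀP(A−BK) = [0.6162 0.6184; 0.6184 0.6411]
P' = Q + AᵀP(A−BK) = [5.6162 -0.3816; -0.3816 0.8911]
tr(P') = 6.5074

0.5987 0.4363 0.6250 0.7094


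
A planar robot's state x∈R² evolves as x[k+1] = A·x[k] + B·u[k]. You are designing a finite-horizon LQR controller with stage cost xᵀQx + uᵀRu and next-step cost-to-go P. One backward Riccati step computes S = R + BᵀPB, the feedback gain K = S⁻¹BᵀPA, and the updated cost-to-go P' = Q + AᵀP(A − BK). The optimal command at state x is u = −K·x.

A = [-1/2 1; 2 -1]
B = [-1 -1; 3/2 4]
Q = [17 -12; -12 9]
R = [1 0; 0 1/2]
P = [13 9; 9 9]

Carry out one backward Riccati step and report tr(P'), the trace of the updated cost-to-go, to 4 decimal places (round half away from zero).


BᵀP = [0.5000 4.5000; 23.0000 27.0000]
S = R + BᵀPB = [1 0; 0 1/2] + [6.2500 17.5000; 17.5000 85.0000] = [7.2500 17.5000; 17.5000 85.5000]
BᵀPA = [8.7500 -4.0000; 42.5000 -4.0000]
K = S⁻¹·BᵀPA = [0.0139 -0.8673; 0.4942 0.1307]
A−BK = [0.0082 0.2635; 0.0022 -0.2220]
AᵀP(A−BK) = [0.1236 0.0327; 0.0327 1.0538]
P' = Q + AᵀP(A−BK) = [17.1236 -11.9673; -11.9673 10.0538]
tr(P') = 27.1774

27.1774


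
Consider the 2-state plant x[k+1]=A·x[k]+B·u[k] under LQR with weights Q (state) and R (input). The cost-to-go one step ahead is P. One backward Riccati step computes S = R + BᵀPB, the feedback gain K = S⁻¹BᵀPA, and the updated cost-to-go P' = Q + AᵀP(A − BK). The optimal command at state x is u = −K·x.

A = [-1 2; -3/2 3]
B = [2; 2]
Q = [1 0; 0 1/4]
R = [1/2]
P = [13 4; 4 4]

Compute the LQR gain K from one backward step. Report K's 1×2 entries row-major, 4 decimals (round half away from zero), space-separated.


-0.5771 1.1542

BᵀP = [34.0000 16.0000]
S = R + BᵀPB = [1/2] + [100.0000] = [100.5000]
BᵀPA = [-58.0000 116.0000]
K = S⁻¹·BᵀPA = [-0.5771 1.1542]
A−BK = [0.1542 -0.3085; -0.3458 0.6915]
AᵀP(A−BK) = [0.5274 -1.0547; -1.0547 2.1095]
P' = Q + AᵀP(A−BK) = [1.5274 -1.0547; -1.0547 2.3595]
tr(P') = 3.8868


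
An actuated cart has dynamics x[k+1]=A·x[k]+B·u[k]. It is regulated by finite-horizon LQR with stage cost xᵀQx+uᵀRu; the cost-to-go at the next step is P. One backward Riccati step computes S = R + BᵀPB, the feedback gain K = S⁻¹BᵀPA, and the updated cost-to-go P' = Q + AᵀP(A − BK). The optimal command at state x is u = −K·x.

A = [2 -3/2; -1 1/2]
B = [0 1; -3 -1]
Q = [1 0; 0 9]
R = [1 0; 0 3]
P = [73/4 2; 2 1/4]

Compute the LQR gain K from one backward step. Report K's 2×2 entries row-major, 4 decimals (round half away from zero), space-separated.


BᵀP = [-6.0000 -0.7500; 16.2500 1.7500]
S = R + BᵀPB = [1 0; 0 3] + [2.2500 -5.2500; -5.2500 14.5000] = [3.2500 -5.2500; -5.2500 17.5000]
BᵀPA = [-11.2500 8.6250; 30.7500 -23.5000]
K = S⁻¹·BᵀPA = [-1.2090 0.9403; 1.3945 -1.0608]
A−BK = [0.6055 -0.4392; -3.2324 2.2601]
AᵀP(A−BK) = [8.7697 -6.6780; -6.6780 5.0869]
P' = Q + AᵀP(A−BK) = [9.7697 -6.6780; -6.6780 14.0869]
tr(P') = 23.8566

-1.2090 0.9403 1.3945 -1.0608


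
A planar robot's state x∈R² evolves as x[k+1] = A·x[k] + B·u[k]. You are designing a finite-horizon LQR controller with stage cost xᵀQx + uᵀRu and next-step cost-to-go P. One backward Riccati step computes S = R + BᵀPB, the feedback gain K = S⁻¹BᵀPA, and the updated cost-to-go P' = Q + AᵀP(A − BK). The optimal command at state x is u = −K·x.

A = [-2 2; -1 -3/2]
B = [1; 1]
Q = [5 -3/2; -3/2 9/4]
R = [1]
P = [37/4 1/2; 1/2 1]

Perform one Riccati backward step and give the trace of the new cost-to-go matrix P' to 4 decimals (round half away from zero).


BᵀP = [9.7500 1.5000]
S = R + BᵀPB = [1] + [11.2500] = [12.2500]
BᵀPA = [-21.0000 17.2500]
K = S⁻¹·BᵀPA = [-1.7143 1.4082]
A−BK = [-0.2857 0.5918; 0.7143 -2.9082]
AᵀP(A−BK) = [4.0000 -5.4286; -5.4286 11.9592]
P' = Q + AᵀP(A−BK) = [9.0000 -6.9286; -6.9286 14.2092]
tr(P') = 23.2092

23.2092


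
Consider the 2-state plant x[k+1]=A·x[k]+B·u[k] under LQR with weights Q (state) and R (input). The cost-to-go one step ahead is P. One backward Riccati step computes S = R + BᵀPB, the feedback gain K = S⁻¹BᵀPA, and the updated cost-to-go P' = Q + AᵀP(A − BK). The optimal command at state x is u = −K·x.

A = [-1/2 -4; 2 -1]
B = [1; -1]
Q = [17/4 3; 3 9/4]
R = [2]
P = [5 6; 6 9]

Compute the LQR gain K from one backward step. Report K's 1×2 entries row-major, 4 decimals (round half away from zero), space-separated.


BᵀP = [-1.0000 -3.0000]
S = R + BᵀPB = [2] + [2.0000] = [4.0000]
BᵀPA = [-5.5000 7.0000]
K = S⁻¹·BᵀPA = [-1.3750 1.7500]
A−BK = [0.8750 -5.7500; 0.6250 0.7500]
AᵀP(A−BK) = [17.6875 -43.3750; -43.3750 124.7500]
P' = Q + AᵀP(A−BK) = [21.9375 -40.3750; -40.3750 127.0000]
tr(P') = 148.9375

-1.3750 1.7500


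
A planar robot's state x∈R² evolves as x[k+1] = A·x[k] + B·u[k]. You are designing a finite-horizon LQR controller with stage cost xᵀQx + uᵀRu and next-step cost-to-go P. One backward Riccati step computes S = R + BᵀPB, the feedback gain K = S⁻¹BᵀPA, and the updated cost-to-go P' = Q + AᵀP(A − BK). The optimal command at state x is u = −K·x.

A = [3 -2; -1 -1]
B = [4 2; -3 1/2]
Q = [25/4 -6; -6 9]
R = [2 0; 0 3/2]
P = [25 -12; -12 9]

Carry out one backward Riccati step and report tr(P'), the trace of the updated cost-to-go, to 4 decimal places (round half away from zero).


18.0875

BᵀP = [136.0000 -75.0000; 44.0000 -19.5000]
S = R + BᵀPB = [2 0; 0 3/2] + [769.0000 234.5000; 234.5000 78.2500] = [771.0000 234.5000; 234.5000 79.7500]
BᵀPA = [483.0000 -197.0000; 151.5000 -68.5000]
K = S⁻¹·BᵀPA = [0.4606 0.0543; 0.5453 -1.0185]
A−BK = [0.0670 -0.1801; 0.1091 -0.3280]
AᵀP(A−BK) = [0.9143 -0.9073; -0.9073 1.9232]
P' = Q + AᵀP(A−BK) = [7.1643 -6.9073; -6.9073 10.9232]
tr(P') = 18.0875


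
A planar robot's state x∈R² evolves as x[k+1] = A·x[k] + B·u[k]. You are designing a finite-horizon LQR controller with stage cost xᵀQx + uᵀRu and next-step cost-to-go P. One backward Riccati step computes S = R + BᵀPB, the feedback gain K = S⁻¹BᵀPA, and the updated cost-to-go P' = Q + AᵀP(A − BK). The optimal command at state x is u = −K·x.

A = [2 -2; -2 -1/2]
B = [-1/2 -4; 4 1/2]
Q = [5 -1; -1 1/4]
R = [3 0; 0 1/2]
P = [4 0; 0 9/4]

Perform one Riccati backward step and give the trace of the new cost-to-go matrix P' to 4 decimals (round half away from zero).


BᵀP = [-2.0000 9.0000; -16.0000 1.1250]
S = R + BᵀPB = [3 0; 0 1/2] + [37.0000 12.5000; 12.5000 64.5625] = [40.0000 12.5000; 12.5000 65.0625]
BᵀPA = [-22.0000 -0.5000; -34.2500 31.4375]
K = S⁻¹·BᵀPA = [-0.4101 -0.1739; -0.4476 0.5166]
A−BK = [0.0044 -0.0205; -0.1357 -0.0625]
AᵀP(A−BK) = [0.6463 0.1171; 0.1171 0.2347]
P' = Q + AᵀP(A−BK) = [5.6463 -0.8829; -0.8829 0.4847]
tr(P') = 6.1310

6.1310


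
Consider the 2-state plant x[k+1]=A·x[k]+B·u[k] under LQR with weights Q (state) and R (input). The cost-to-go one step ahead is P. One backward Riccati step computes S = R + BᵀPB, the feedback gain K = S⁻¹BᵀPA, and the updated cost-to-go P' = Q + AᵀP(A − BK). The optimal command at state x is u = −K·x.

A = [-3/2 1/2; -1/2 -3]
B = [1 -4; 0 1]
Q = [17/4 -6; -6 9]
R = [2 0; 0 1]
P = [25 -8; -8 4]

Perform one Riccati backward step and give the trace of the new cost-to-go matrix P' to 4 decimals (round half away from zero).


24.2210

BᵀP = [25.0000 -8.0000; -108.0000 36.0000]
S = R + BᵀPB = [2 0; 0 1] + [25.0000 -108.0000; -108.0000 468.0000] = [27.0000 -108.0000; -108.0000 469.0000]
BᵀPA = [-33.5000 36.5000; 144.0000 -162.0000]
K = S⁻¹·BᵀPA = [-0.1597 -0.3779; 0.2703 -0.4324]
A−BK = [-0.2593 -0.8519; -0.7703 -2.5676]
AᵀP(A−BK) = [0.9825 2.8614; 2.8614 9.9885]
P' = Q + AᵀP(A−BK) = [5.2325 -3.1386; -3.1386 18.9885]
tr(P') = 24.2210


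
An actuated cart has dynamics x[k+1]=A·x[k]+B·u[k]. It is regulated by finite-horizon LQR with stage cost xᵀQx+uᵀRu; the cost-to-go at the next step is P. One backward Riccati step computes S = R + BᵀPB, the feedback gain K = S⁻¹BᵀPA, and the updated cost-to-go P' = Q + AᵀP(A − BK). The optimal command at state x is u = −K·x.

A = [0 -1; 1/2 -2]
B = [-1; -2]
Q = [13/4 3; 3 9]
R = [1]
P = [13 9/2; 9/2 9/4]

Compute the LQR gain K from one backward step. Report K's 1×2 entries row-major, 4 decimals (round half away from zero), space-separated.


-0.1098 0.9756

BᵀP = [-22.0000 -9.0000]
S = R + BᵀPB = [1] + [40.0000] = [41.0000]
BᵀPA = [-4.5000 40.0000]
K = S⁻¹·BᵀPA = [-0.1098 0.9756]
A−BK = [-0.1098 -0.0244; 0.2805 -0.0488]
AᵀP(A−BK) = [0.0686 -0.1098; -0.1098 0.9756]
P' = Q + AᵀP(A−BK) = [3.3186 2.8902; 2.8902 9.9756]
tr(P') = 13.2942


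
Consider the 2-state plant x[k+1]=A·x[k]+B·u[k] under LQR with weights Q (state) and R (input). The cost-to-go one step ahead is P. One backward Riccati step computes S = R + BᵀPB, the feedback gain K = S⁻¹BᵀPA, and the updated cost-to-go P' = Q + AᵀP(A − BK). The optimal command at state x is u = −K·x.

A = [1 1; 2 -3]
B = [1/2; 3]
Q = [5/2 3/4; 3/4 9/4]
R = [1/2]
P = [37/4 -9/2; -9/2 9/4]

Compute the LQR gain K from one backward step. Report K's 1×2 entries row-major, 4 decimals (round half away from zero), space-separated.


BᵀP = [-8.8750 4.5000]
S = R + BᵀPB = [1/2] + [9.0625] = [9.5625]
BᵀPA = [0.1250 -22.3750]
K = S⁻¹·BᵀPA = [0.0131 -2.3399]
A−BK = [0.9935 2.1699; 1.9608 4.0196]
AᵀP(A−BK) = [0.2484 0.5425; 0.5425 4.1454]
P' = Q + AᵀP(A−BK) = [2.7484 1.2925; 1.2925 6.3954]
tr(P') = 9.1438

0.0131 -2.3399


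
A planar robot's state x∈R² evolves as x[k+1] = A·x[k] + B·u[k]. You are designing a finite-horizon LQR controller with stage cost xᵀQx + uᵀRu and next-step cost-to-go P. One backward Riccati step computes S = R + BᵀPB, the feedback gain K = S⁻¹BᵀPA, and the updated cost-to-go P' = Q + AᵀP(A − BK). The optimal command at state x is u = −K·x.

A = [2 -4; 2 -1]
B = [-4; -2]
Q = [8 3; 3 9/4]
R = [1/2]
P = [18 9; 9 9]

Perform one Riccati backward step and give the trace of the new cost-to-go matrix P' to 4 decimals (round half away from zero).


BᵀP = [-90.0000 -54.0000]
S = R + BᵀPB = [1/2] + [468.0000] = [468.5000]
BᵀPA = [-288.0000 414.0000]
K = S⁻¹·BᵀPA = [-0.6147 0.8837]
A−BK = [-0.4589 -0.4653; 0.7705 0.7673]
AᵀP(A−BK) = [2.9584 2.4973; 2.4973 3.1601]
P' = Q + AᵀP(A−BK) = [10.9584 5.4973; 5.4973 5.4101]
tr(P') = 16.3685

16.3685


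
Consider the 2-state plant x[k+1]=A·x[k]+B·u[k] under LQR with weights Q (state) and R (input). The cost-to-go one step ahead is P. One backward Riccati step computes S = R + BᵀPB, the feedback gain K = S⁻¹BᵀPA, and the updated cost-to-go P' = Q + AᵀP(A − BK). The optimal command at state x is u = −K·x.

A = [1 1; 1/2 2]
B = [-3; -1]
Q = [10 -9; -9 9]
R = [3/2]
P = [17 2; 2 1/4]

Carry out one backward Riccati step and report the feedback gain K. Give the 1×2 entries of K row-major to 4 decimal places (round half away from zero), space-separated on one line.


-0.3366 -0.3928

BᵀP = [-53.0000 -6.2500]
S = R + BᵀPB = [3/2] + [165.2500] = [166.7500]
BᵀPA = [-56.1250 -65.5000]
K = S⁻¹·BᵀPA = [-0.3366 -0.3928]
A−BK = [-0.0097 -0.1784; 0.1634 1.6072]
AᵀP(A−BK) = [0.1719 0.2039; 0.2039 0.2714]
P' = Q + AᵀP(A−BK) = [10.1719 -8.7961; -8.7961 9.2714]
tr(P') = 19.4432


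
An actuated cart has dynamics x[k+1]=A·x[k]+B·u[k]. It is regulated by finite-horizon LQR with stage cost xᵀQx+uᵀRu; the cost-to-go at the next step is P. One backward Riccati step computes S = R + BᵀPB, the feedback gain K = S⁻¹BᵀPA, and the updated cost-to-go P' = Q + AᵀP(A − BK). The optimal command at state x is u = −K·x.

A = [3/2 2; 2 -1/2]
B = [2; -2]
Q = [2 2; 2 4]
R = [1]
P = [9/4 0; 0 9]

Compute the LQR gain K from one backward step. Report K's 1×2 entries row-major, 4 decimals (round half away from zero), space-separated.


-0.6359 0.3913

BᵀP = [4.5000 -18.0000]
S = R + BᵀPB = [1] + [45.0000] = [46.0000]
BᵀPA = [-29.2500 18.0000]
K = S⁻¹·BᵀPA = [-0.6359 0.3913]
A−BK = [2.7717 1.2174; 0.7283 0.2826]
AᵀP(A−BK) = [22.4633 9.1957; 9.1957 4.2065]
P' = Q + AᵀP(A−BK) = [24.4633 11.1957; 11.1957 8.2065]
tr(P') = 32.6698


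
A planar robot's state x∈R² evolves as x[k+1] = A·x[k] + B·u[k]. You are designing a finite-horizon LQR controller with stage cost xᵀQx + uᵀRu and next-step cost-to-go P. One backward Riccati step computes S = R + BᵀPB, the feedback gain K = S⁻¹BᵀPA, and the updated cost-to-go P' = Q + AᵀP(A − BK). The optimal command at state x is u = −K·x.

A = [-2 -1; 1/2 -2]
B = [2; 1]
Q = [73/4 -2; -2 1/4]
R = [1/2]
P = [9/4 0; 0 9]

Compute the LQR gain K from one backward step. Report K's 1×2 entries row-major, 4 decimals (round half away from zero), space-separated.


BᵀP = [4.5000 9.0000]
S = R + BᵀPB = [1/2] + [18.0000] = [18.5000]
BᵀPA = [-4.5000 -22.5000]
K = S⁻¹·BᵀPA = [-0.2432 -1.2162]
A−BK = [-1.5135 1.4324; 0.7432 -0.7838]
AᵀP(A−BK) = [10.1554 -9.9730; -9.9730 10.8851]
P' = Q + AᵀP(A−BK) = [28.4054 -11.9730; -11.9730 11.1351]
tr(P') = 39.5405

-0.2432 -1.2162


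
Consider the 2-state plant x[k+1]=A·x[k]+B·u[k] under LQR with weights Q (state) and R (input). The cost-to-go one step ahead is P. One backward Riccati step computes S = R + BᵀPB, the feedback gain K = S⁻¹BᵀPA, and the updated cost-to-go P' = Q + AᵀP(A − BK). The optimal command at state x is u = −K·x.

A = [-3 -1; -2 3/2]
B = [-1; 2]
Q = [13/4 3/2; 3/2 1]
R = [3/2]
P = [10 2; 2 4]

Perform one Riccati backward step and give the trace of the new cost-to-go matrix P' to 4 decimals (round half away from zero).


133.8654

BᵀP = [-6.0000 6.0000]
S = R + BᵀPB = [3/2] + [18.0000] = [19.5000]
BᵀPA = [6.0000 15.0000]
K = S⁻¹·BᵀPA = [0.3077 0.7692]
A−BK = [-2.6923 -0.2308; -2.6154 -0.0385]
AᵀP(A−BK) = [128.1538 8.3846; 8.3846 1.4615]
P' = Q + AᵀP(A−BK) = [131.4038 9.8846; 9.8846 2.4615]
tr(P') = 133.8654


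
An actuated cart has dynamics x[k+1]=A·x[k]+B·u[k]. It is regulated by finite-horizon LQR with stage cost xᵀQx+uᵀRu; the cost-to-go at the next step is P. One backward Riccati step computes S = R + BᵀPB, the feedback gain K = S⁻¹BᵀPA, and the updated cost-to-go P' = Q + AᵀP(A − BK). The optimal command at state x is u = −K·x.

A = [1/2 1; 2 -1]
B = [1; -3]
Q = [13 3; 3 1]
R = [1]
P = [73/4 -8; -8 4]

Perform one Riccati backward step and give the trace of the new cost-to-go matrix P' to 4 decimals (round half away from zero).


15.8311

BᵀP = [42.2500 -20.0000]
S = R + BᵀPB = [1] + [102.2500] = [103.2500]
BᵀPA = [-18.8750 62.2500]
K = S⁻¹·BᵀPA = [-0.1828 0.6029]
A−BK = [0.6828 0.3971; 1.4516 0.8087]
AᵀP(A−BK) = [1.1120 0.5048; 0.5048 0.7191]
P' = Q + AᵀP(A−BK) = [14.1120 3.5048; 3.5048 1.7191]
tr(P') = 15.8311


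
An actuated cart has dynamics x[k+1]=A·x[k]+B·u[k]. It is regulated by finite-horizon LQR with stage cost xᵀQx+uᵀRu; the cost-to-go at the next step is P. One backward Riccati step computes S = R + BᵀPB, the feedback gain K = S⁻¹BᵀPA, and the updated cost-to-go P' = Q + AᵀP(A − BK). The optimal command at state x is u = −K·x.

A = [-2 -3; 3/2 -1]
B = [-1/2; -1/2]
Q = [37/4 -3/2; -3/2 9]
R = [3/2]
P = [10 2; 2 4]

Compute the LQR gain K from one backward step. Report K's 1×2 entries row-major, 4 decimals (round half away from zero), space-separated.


BᵀP = [-6.0000 -3.0000]
S = R + BᵀPB = [3/2] + [4.5000] = [6.0000]
BᵀPA = [7.5000 21.0000]
K = S⁻¹·BᵀPA = [1.2500 3.5000]
A−BK = [-1.3750 -1.2500; 2.1250 0.7500]
AᵀP(A−BK) = [27.6250 22.7500; 22.7500 32.5000]
P' = Q + AᵀP(A−BK) = [36.8750 21.2500; 21.2500 41.5000]
tr(P') = 78.3750

1.2500 3.5000


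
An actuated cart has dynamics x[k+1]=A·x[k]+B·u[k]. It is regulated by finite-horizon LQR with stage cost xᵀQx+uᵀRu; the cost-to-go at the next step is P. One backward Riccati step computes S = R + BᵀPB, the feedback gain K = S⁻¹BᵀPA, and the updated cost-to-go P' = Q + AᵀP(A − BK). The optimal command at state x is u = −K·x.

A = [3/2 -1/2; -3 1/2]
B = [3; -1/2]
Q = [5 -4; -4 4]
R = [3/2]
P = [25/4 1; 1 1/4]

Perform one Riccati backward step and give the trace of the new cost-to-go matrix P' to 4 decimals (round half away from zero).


9.9454

BᵀP = [18.2500 2.8750]
S = R + BᵀPB = [3/2] + [53.3125] = [54.8125]
BᵀPA = [18.7500 -7.6875]
K = S⁻¹·BᵀPA = [0.3421 -0.1403]
A−BK = [0.4738 -0.0792; -2.8290 0.4299]
AᵀP(A−BK) = [0.8986 -0.1828; -0.1828 0.0468]
P' = Q + AᵀP(A−BK) = [5.8986 -4.1828; -4.1828 4.0468]
tr(P') = 9.9454


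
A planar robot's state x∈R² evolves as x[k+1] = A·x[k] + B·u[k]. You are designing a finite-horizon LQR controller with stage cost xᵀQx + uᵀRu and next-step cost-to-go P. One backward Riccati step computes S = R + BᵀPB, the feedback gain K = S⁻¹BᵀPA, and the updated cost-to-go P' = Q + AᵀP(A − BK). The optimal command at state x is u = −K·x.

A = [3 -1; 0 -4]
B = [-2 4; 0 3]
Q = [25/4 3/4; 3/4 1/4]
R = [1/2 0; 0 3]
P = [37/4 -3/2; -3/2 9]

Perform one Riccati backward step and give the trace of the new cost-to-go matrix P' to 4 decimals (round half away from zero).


BᵀP = [-18.5000 3.0000; 32.5000 21.0000]
S = R + BᵀPB = [1/2 0; 0 3] + [37.0000 -65.0000; -65.0000 193.0000] = [37.5000 -65.0000; -65.0000 196.0000]
BᵀPA = [-55.5000 6.5000; 97.5000 -116.5000]
K = S⁻¹·BᵀPA = [-1.4530 -2.0155; 0.0156 -1.2628]
A−BK = [0.0317 0.0202; -0.0468 -0.2116]
AᵀP(A−BK) = [1.0897 1.5116; 1.5116 7.2347]
P' = Q + AᵀP(A−BK) = [7.3397 2.2616; 2.2616 7.4847]
tr(P') = 14.8244

14.8244


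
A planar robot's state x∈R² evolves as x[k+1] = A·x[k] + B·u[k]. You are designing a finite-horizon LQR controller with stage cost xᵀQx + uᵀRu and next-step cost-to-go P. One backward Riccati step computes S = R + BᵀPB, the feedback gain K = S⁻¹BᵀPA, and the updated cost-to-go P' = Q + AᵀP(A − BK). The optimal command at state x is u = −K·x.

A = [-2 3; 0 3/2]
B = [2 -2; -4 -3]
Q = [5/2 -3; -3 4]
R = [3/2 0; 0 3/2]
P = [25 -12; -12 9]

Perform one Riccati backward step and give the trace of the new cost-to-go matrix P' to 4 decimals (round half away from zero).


BᵀP = [98.0000 -60.0000; -14.0000 -3.0000]
S = R + BᵀPB = [3/2 0; 0 3/2] + [436.0000 -16.0000; -16.0000 37.0000] = [437.5000 -16.0000; -16.0000 38.5000]
BᵀPA = [-196.0000 204.0000; 28.0000 -46.5000]
K = S⁻¹·BᵀPA = [-0.4279 0.4286; 0.5494 -1.0297]
A−BK = [-0.0453 0.0834; -0.0633 0.1255]
AᵀP(A−BK) = [0.7460 -1.1581; -1.1581 1.9304]
P' = Q + AᵀP(A−BK) = [3.2460 -4.1581; -4.1581 5.9304]
tr(P') = 9.1764

9.1764


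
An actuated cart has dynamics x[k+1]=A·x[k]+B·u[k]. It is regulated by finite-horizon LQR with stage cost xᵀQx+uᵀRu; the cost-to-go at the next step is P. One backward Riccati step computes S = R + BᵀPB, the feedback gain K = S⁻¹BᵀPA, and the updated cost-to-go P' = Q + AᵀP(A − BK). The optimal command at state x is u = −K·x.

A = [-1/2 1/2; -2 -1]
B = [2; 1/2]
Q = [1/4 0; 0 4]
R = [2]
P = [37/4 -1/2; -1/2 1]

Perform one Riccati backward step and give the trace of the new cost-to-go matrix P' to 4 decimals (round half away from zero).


BᵀP = [18.2500 -0.5000]
S = R + BᵀPB = [2] + [36.2500] = [38.2500]
BᵀPA = [-8.1250 9.6250]
K = S⁻¹·BᵀPA = [-0.2124 0.2516]
A−BK = [-0.0752 -0.0033; -1.8938 -1.1258]
AᵀP(A−BK) = [3.5866 1.9820; 1.9820 1.3905]
P' = Q + AᵀP(A−BK) = [3.8366 1.9820; 1.9820 5.3905]
tr(P') = 9.2271

9.2271


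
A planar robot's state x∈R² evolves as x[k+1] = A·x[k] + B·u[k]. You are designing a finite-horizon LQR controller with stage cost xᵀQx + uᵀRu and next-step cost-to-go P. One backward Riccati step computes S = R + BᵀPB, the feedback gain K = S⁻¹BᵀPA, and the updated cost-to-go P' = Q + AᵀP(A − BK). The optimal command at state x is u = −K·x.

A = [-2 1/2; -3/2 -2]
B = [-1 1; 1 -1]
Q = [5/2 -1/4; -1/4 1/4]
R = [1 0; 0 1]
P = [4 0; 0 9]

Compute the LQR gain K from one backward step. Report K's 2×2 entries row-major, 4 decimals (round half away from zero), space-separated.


BᵀP = [-4.0000 9.0000; 4.0000 -9.0000]
S = R + BᵀPB = [1 0; 0 1] + [13.0000 -13.0000; -13.0000 13.0000] = [14.0000 -13.0000; -13.0000 14.0000]
BᵀPA = [-5.5000 -20.0000; 5.5000 20.0000]
K = S⁻¹·BᵀPA = [-0.2037 -0.7407; 0.2037 0.7407]
A−BK = [-2.4074 -0.9815; -1.0926 -0.5185]
AᵀP(A−BK) = [34.0093 14.8519; 14.8519 7.3704]
P' = Q + AᵀP(A−BK) = [36.5093 14.6019; 14.6019 7.6204]
tr(P') = 44.1296

-0.2037 -0.7407 0.2037 0.7407


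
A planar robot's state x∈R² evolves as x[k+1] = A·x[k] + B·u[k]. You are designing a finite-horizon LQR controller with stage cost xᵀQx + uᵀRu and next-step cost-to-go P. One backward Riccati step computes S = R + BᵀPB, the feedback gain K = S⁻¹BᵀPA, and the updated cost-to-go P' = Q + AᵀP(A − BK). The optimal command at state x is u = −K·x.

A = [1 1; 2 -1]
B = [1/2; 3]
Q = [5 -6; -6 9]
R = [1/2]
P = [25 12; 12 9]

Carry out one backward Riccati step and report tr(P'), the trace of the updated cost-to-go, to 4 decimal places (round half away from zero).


25.1172

BᵀP = [48.5000 33.0000]
S = R + BᵀPB = [1/2] + [123.2500] = [123.7500]
BᵀPA = [114.5000 15.5000]
K = S⁻¹·BᵀPA = [0.9253 0.1253]
A−BK = [0.5374 0.9374; -0.7758 -1.3758]
AᵀP(A−BK) = [3.0586 4.6586; 4.6586 8.0586]
P' = Q + AᵀP(A−BK) = [8.0586 -1.3414; -1.3414 17.0586]
tr(P') = 25.1172


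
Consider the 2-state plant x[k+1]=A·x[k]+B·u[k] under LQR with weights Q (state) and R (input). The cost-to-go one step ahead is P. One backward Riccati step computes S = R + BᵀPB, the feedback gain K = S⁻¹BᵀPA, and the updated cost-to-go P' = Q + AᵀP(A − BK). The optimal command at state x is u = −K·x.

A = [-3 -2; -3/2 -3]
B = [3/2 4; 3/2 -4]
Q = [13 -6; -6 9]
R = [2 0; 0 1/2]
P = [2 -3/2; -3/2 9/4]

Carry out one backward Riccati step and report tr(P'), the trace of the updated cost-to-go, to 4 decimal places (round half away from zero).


27.8847

BᵀP = [0.7500 1.1250; 14.0000 -15.0000]
S = R + BᵀPB = [2 0; 0 1/2] + [2.8125 -1.5000; -1.5000 116.0000] = [4.8125 -1.5000; -1.5000 116.5000]
BᵀPA = [-3.9375 -4.8750; -19.5000 17.0000]
K = S⁻¹·BᵀPA = [-0.8739 -0.9714; -0.1786 0.1334]
A−BK = [-0.9747 -1.0766; -0.9037 -1.0092]
AᵀP(A−BK) = [2.6383 2.9017; 2.9017 3.2463]
P' = Q + AᵀP(A−BK) = [15.6383 -3.0983; -3.0983 12.2463]
tr(P') = 27.8847


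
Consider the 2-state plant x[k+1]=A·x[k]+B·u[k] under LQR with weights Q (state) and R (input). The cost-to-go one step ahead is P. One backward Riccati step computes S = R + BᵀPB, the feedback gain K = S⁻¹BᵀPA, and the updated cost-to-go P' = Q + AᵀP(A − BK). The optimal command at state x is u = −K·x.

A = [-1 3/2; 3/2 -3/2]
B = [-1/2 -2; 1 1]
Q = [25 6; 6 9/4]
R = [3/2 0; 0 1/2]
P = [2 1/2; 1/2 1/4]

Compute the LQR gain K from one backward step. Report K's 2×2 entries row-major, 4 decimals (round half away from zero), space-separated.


0.0925 -0.0867 0.3382 -0.5983

BᵀP = [-0.5000 0.0000; -3.5000 -0.7500]
S = R + BᵀPB = [3/2 0; 0 1/2] + [0.2500 1.0000; 1.0000 6.2500] = [1.7500 1.0000; 1.0000 6.7500]
BᵀPA = [0.5000 -0.7500; 2.3750 -4.1250]
K = S⁻¹·BᵀPA = [0.0925 -0.0867; 0.3382 -0.5983]
A−BK = [-0.2775 0.2601; 1.0694 -0.8150]
AᵀP(A−BK) = [0.2132 -0.2233; -0.2233 0.2796]
P' = Q + AᵀP(A−BK) = [25.2132 5.7767; 5.7767 2.5296]
tr(P') = 27.7428


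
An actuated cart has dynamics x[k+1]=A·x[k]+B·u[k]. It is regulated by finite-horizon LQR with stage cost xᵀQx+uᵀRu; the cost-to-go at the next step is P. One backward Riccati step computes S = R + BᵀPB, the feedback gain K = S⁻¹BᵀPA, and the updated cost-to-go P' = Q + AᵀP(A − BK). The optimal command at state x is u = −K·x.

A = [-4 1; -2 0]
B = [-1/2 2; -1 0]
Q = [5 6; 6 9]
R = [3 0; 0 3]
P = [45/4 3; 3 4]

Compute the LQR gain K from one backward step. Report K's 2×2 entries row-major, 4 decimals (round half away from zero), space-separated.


BᵀP = [-8.6250 -5.5000; 22.5000 6.0000]
S = R + BᵀPB = [3 0; 0 3] + [9.8125 -17.2500; -17.2500 45.0000] = [12.8125 -17.2500; -17.2500 48.0000]
BᵀPA = [45.5000 -8.6250; -102.0000 22.5000]
K = S⁻¹·BᵀPA = [1.3373 -0.0815; -1.6444 0.4395]
A−BK = [-0.0425 0.0803; -0.6627 -0.0815]
AᵀP(A−BK) = [15.4235 -2.4666; -2.4666 0.6592]
P' = Q + AᵀP(A−BK) = [20.4235 3.5334; 3.5334 9.6592]
tr(P') = 30.0827

1.3373 -0.0815 -1.6444 0.4395


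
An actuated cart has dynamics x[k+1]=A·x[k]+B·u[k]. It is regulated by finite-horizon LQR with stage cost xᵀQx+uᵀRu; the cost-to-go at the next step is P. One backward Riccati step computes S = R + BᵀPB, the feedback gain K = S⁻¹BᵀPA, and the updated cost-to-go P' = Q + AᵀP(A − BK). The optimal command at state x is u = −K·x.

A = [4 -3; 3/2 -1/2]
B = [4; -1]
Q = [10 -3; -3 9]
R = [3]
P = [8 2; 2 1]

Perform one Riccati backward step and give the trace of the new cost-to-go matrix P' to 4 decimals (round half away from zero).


BᵀP = [30.0000 7.0000]
S = R + BᵀPB = [3] + [113.0000] = [116.0000]
BᵀPA = [130.5000 -93.5000]
K = S⁻¹·BᵀPA = [1.1250 -0.8060]
A−BK = [-0.5000 0.2241; 2.6250 -1.3060]
AᵀP(A−BK) = [7.4375 -4.5625; -4.5625 2.8858]
P' = Q + AᵀP(A−BK) = [17.4375 -7.5625; -7.5625 11.8858]
tr(P') = 29.3233

29.3233


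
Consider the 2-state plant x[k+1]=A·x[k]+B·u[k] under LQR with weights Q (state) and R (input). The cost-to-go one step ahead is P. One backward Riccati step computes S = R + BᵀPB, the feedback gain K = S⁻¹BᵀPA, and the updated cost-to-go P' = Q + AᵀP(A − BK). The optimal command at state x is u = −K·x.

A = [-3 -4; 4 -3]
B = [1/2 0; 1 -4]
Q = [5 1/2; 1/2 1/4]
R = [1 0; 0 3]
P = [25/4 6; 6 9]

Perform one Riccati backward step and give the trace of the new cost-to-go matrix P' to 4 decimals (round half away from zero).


BᵀP = [9.1250 12.0000; -24.0000 -36.0000]
S = R + BᵀPB = [1 0; 0 3] + [16.5625 -48.0000; -48.0000 144.0000] = [17.5625 -48.0000; -48.0000 147.0000]
BᵀPA = [20.6250 -72.5000; -72.0000 204.0000]
K = S⁻¹·BᵀPA = [-1.5273 -3.1168; -0.9885 0.3700]
A−BK = [-2.2363 -2.4416; 1.5733 1.5969]
AᵀP(A−BK) = [16.5780 15.9257; 15.9257 23.5469]
P' = Q + AᵀP(A−BK) = [21.5780 16.4257; 16.4257 23.7969]
tr(P') = 45.3749

45.3749
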